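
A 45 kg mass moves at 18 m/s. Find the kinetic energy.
KE = ½mv² = ½(45)(18)² = 7290.0 J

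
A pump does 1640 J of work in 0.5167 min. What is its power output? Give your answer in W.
Convert to SI: W = 1640.0 J, t = 31.002 s
P = W/t = 1640.0/31.002 = 52.9 W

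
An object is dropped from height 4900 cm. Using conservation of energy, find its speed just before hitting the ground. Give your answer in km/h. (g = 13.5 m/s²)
Convert to SI: h = 49.0 m
mgh = ½mv² ⇒ v = √(2gh) = √(2·13.5·49.0) = 36.3731 m/s = 130.9 km/h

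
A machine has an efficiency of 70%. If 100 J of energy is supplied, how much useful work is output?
W_out = η·W_in = 0.7·100 = 70.0 J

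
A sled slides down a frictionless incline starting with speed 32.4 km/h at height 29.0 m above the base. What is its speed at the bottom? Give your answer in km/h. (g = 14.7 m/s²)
Convert to SI: v₀ = 9.0 m/s, h = 29.0 m
½mv₀² + mgh = ½mv² ⇒ v = √(v₀² + 2gh) = √(9.0² + 2·14.7·29.0) = 30.5549 m/s = 110.0 km/h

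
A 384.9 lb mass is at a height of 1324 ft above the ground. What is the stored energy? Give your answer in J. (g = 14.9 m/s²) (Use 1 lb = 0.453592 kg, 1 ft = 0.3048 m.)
Convert to SI: m = 174.588 kg, h = 403.555 m
PE = mgh = (174.588)(14.9)(403.555) = 1050000 J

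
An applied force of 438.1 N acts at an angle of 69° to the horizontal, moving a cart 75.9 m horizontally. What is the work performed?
W = F·d·cosθ = (438.1)(75.9)cos(69°) = 11920 J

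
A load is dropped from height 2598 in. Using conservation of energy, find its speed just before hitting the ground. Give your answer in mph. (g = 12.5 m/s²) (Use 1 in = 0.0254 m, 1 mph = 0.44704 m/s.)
Convert to SI: h = 65.9892 m
mgh = ½mv² ⇒ v = √(2gh) = √(2·12.5·65.9892) = 40.6169 m/s = 90.86 mph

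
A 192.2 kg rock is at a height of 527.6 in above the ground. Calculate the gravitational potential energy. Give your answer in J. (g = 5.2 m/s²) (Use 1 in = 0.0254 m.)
Convert to SI: m = 192.2 kg, h = 13.401 m
PE = mgh = (192.2)(5.2)(13.401) = 13390 J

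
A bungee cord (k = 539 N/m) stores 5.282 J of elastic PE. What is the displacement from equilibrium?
x = √(2·PE/k) = √(2·5.282/539) = 0.14 m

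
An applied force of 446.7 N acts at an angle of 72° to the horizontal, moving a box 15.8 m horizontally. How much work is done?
W = F·d·cosθ = (446.7)(15.8)cos(72°) = 2181 J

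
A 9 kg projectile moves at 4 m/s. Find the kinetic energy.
KE = ½mv² = ½(9)(4)² = 72.0 J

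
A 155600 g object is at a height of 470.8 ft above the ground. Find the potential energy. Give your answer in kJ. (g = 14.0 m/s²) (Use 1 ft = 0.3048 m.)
Convert to SI: m = 155.6 kg, h = 143.5 m
PE = mgh = (155.6)(14.0)(143.5) = 312600 J = 312.6 kJ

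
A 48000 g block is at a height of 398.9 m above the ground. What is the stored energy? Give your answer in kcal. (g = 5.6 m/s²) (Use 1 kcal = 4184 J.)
Convert to SI: m = 48.0 kg, h = 398.9 m
PE = mgh = (48.0)(5.6)(398.9) = 107224 J = 25.63 kcal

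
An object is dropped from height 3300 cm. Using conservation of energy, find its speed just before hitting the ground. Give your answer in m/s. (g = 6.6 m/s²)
Convert to SI: h = 33.0 m
mgh = ½mv² ⇒ v = √(2gh) = √(2·6.6·33.0) = 20.87 m/s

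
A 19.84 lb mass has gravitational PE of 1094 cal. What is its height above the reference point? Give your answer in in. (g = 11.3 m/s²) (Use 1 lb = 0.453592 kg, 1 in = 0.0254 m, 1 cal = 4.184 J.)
Convert to SI: m = 8.99927 kg, PE = 4577.3 J
h = PE/(mg) = 4577.3/(8.99927·11.3) = 45.0115 m = 1772 in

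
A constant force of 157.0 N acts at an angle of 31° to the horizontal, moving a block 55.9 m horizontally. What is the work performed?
W = F·d·cosθ = (157.0)(55.9)cos(31°) = 7523 J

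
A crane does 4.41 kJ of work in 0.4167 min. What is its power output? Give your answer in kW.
Convert to SI: W = 4410.0 J, t = 25.002 s
P = W/t = 4410.0/25.002 = 176.386 W = 0.1764 kW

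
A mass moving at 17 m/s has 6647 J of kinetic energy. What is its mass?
m = 2·KE/v² = 2·6647/(17)² = 46.0 kg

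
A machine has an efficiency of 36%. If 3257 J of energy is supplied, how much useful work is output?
W_out = η·W_in = 0.36·3257 = 1172.52 J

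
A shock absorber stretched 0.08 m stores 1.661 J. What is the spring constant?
k = 2·PE/x² = 2·1.661/(0.08)² = 519.1 N/m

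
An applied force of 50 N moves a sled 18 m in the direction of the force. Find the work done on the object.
W = F·d = (50)(18) = 900.0 J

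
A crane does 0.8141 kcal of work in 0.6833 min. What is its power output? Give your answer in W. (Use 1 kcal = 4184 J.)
Convert to SI: W = 3406.19 J, t = 40.998 s
P = W/t = 3406.19/40.998 = 83.08 W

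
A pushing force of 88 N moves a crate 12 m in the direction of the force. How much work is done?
W = F·d = (88)(12) = 1056 J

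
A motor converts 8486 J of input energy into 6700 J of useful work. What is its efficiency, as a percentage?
η = W_out/W_in = 6700/8486 = 78.95%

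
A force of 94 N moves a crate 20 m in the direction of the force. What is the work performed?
W = F·d = (94)(20) = 1880 J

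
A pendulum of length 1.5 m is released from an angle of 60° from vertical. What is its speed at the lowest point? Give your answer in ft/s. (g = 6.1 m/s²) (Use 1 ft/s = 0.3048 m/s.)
h = L(1 − cosθ) = 1.5(1 − cos60°) = 0.75 m
v = √(2gh) = √(2·6.1·0.75) = 3.0249 m/s = 9.924 ft/s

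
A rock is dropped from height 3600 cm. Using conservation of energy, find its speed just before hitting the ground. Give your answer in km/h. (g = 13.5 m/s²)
Convert to SI: h = 36.0 m
mgh = ½mv² ⇒ v = √(2gh) = √(2·13.5·36.0) = 31.1769 m/s = 112.2 km/h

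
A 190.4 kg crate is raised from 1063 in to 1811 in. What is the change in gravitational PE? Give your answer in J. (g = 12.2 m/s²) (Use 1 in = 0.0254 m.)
Convert to SI: m = 190.4 kg, Δh = 18.9992 m
ΔPE = mgΔh = (190.4)(12.2)(18.9992) = 44130 J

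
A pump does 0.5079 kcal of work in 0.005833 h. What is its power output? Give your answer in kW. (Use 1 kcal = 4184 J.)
Convert to SI: W = 2125.05 J, t = 20.9988 s
P = W/t = 2125.05/20.9988 = 101.199 W = 0.1012 kW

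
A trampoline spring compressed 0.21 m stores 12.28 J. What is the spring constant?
k = 2·PE/x² = 2·12.28/(0.21)² = 556.9 N/m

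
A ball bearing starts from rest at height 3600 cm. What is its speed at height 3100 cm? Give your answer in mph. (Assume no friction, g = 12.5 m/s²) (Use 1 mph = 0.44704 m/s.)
Convert to SI: h₁−h₂ = 5.0 m
mgh₁ = mgh₂ + ½mv² ⇒ v = √(2g(h₁−h₂)) = √(2·12.5·5.0) = 11.1803 m/s = 25.01 mph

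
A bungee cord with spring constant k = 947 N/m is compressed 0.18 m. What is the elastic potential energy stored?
PE = ½kx² = ½(947)(0.18)² = 15.34 J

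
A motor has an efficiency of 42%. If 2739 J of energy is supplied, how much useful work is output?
W_out = η·W_in = 0.42·2739 = 1150.38 J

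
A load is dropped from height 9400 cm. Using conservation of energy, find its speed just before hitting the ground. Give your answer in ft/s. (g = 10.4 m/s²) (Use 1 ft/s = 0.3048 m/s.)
Convert to SI: h = 94.0 m
mgh = ½mv² ⇒ v = √(2gh) = √(2·10.4·94.0) = 44.2176 m/s = 145.1 ft/s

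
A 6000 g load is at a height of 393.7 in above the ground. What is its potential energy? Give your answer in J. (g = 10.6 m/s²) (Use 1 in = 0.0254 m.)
Convert to SI: m = 6.0 kg, h = 9.99998 m
PE = mgh = (6.0)(10.6)(9.99998) = 636.0 J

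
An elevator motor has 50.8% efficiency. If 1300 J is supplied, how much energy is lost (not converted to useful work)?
W_lost = W_in(1 − η) = 1300·(1 − 0.508) = 639.6 J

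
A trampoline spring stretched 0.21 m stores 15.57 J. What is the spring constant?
k = 2·PE/x² = 2·15.57/(0.21)² = 706.1 N/m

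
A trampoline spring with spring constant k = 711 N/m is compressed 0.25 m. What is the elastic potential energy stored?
PE = ½kx² = ½(711)(0.25)² = 22.22 J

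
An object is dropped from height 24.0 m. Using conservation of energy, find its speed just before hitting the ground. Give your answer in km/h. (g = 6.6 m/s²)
mgh = ½mv² ⇒ v = √(2gh) = √(2·6.6·24.0) = 17.7989 m/s = 64.08 km/h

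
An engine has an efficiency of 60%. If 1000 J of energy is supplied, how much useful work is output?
W_out = η·W_in = 0.6·1000 = 600.0 J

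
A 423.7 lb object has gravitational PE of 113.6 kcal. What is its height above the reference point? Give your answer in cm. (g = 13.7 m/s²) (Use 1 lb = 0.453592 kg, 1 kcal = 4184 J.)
Convert to SI: m = 192.187 kg, PE = 475302 J
h = PE/(mg) = 475302/(192.187·13.7) = 180.52 m = 18050 cm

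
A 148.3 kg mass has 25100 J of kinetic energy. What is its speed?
v = √(2·KE/m) = √(2·25100/148.3) = 18.4 m/s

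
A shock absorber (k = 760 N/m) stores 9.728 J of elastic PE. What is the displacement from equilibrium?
x = √(2·PE/k) = √(2·9.728/760) = 0.16 m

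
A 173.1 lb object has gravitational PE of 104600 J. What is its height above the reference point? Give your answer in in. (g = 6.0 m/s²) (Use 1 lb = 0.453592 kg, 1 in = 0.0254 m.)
Convert to SI: m = 78.5168 kg, PE = 104600 J
h = PE/(mg) = 104600/(78.5168·6.0) = 222.033 m = 8741 in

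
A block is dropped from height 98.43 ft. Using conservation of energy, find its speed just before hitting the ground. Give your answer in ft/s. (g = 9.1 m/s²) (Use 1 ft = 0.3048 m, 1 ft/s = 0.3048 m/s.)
Convert to SI: h = 30.0015 m
mgh = ½mv² ⇒ v = √(2gh) = √(2·9.1·30.0015) = 23.3672 m/s = 76.66 ft/s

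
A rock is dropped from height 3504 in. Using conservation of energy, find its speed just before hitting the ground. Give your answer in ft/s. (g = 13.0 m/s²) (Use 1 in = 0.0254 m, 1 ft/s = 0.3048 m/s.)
Convert to SI: h = 89.0016 m
mgh = ½mv² ⇒ v = √(2gh) = √(2·13.0·89.0016) = 48.1045 m/s = 157.8 ft/s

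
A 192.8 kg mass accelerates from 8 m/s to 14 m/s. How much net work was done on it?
W = ΔKE = ½m(v₂² − v₁²) = ½(192.8)(14² − 8²) = 12724.8 J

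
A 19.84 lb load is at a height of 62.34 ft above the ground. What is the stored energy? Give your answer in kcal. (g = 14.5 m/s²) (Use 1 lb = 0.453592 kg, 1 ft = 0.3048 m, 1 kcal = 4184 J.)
Convert to SI: m = 8.99927 kg, h = 19.0012 m
PE = mgh = (8.99927)(14.5)(19.0012) = 2479.46 J = 0.5926 kcal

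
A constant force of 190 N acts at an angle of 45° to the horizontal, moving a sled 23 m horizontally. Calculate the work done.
W = F·d·cosθ = (190)(23)cos(45°) = 3090 J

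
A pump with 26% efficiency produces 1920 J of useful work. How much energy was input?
W_in = W_out/η = 1920/0.26 = 7385 J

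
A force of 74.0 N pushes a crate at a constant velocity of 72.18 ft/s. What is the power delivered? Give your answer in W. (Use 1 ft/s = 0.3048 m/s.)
Convert to SI: F = 74.0 N, v = 22.0005 m/s
P = Fv = (74.0)(22.0005) = 1628 W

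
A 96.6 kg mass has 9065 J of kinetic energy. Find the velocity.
v = √(2·KE/m) = √(2·9065/96.6) = 13.7 m/s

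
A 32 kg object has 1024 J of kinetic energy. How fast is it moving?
v = √(2·KE/m) = √(2·1024/32) = 8.0 m/s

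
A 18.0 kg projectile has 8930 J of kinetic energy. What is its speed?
v = √(2·KE/m) = √(2·8930/18.0) = 31.5 m/s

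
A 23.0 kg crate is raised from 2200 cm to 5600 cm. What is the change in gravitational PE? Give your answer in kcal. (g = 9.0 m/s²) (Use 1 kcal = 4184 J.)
Convert to SI: m = 23.0 kg, Δh = 34.0 m
ΔPE = mgΔh = (23.0)(9.0)(34.0) = 7038.0 J = 1.682 kcal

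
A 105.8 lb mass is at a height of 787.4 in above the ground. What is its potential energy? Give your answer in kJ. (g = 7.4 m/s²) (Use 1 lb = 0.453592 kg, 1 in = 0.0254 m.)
Convert to SI: m = 47.99 kg, h = 20.0 m
PE = mgh = (47.99)(7.4)(20.0) = 7102.51 J = 7.103 kJ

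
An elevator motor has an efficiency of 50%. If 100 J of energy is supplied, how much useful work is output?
W_out = η·W_in = 0.5·100 = 50.0 J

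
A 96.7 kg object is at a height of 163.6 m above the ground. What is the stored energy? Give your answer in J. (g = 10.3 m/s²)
PE = mgh = (96.7)(10.3)(163.6) = 162900 J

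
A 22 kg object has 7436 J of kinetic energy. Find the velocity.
v = √(2·KE/m) = √(2·7436/22) = 26.0 m/s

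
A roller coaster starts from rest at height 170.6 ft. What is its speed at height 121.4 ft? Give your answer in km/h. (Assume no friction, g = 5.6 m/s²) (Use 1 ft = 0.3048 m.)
Convert to SI: h₁−h₂ = 14.9962 m
mgh₁ = mgh₂ + ½mv² ⇒ v = √(2g(h₁−h₂)) = √(2·5.6·14.9962) = 12.9598 m/s = 46.66 km/h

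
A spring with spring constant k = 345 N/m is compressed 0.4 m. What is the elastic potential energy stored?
PE = ½kx² = ½(345)(0.4)² = 27.6 J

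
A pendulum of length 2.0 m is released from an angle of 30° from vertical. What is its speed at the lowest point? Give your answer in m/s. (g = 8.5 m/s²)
h = L(1 − cosθ) = 2.0(1 − cos30°) = 0.267949 m
v = √(2gh) = √(2·8.5·0.267949) = 2.134 m/s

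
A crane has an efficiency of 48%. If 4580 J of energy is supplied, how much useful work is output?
W_out = η·W_in = 0.48·4580 = 2198.4 J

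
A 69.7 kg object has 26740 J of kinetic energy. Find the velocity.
v = √(2·KE/m) = √(2·26740/69.7) = 27.7 m/s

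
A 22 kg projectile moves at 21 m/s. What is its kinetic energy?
KE = ½mv² = ½(22)(21)² = 4851.0 J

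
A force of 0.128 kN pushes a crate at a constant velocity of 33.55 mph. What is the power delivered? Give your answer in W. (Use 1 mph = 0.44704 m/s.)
Convert to SI: F = 128.0 N, v = 14.9982 m/s
P = Fv = (128.0)(14.9982) = 1920 W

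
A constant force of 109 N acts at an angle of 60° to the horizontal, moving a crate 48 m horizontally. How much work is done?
W = F·d·cosθ = (109)(48)cos(60°) = 2616 J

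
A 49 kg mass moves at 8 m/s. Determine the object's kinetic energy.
KE = ½mv² = ½(49)(8)² = 1568.0 J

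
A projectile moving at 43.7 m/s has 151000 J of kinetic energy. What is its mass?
m = 2·KE/v² = 2·151000/(43.7)² = 158.1 kg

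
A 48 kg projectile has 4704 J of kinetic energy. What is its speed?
v = √(2·KE/m) = √(2·4704/48) = 14.0 m/s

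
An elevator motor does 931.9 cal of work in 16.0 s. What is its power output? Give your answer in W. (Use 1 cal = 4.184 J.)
Convert to SI: W = 3899.07 J, t = 16.0 s
P = W/t = 3899.07/16.0 = 243.7 W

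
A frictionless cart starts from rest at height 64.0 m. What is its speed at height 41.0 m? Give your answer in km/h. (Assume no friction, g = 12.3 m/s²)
mgh₁ = mgh₂ + ½mv² ⇒ v = √(2g(h₁−h₂)) = √(2·12.3·23.0) = 23.7866 m/s = 85.63 km/h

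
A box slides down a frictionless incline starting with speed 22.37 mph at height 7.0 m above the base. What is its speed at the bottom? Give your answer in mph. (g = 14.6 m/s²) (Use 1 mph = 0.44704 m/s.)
Convert to SI: v₀ = 10.0003 m/s, h = 7.0 m
½mv₀² + mgh = ½mv² ⇒ v = √(v₀² + 2gh) = √(10.0003² + 2·14.6·7.0) = 17.4472 m/s = 39.03 mph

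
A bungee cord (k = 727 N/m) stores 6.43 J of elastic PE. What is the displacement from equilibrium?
x = √(2·PE/k) = √(2·6.43/727) = 0.133 m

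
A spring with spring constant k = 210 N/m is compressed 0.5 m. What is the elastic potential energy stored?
PE = ½kx² = ½(210)(0.5)² = 26.25 J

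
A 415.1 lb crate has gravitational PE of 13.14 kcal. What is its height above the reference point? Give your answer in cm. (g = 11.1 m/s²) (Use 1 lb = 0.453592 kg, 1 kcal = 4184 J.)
Convert to SI: m = 188.286 kg, PE = 54977.8 J
h = PE/(mg) = 54977.8/(188.286·11.1) = 26.3055 m = 2631 cm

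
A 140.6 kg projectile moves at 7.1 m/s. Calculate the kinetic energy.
KE = ½mv² = ½(140.6)(7.1)² = 3544 J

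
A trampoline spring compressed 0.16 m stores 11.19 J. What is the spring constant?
k = 2·PE/x² = 2·11.19/(0.16)² = 874.2 N/m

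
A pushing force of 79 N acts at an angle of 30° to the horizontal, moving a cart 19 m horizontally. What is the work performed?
W = F·d·cosθ = (79)(19)cos(30°) = 1300 J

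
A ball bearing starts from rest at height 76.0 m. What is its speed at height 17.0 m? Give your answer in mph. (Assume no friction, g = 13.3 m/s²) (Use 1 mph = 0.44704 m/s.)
mgh₁ = mgh₂ + ½mv² ⇒ v = √(2g(h₁−h₂)) = √(2·13.3·59.0) = 39.6157 m/s = 88.62 mph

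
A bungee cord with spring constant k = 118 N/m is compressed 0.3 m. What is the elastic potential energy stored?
PE = ½kx² = ½(118)(0.3)² = 5.31 J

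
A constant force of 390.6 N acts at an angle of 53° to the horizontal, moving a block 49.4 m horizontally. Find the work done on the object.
W = F·d·cosθ = (390.6)(49.4)cos(53°) = 11610 J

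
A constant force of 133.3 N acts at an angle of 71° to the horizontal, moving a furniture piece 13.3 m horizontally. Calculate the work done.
W = F·d·cosθ = (133.3)(13.3)cos(71°) = 577.2 J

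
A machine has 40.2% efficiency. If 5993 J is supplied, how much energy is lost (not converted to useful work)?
W_lost = W_in(1 − η) = 5993·(1 − 0.402) = 3584 J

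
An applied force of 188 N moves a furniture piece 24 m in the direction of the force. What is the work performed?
W = F·d = (188)(24) = 4512 J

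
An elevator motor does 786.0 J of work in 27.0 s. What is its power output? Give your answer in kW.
P = W/t = 786.0/27.0 = 29.1111 W = 0.02911 kW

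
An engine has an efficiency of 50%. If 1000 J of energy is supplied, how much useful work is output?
W_out = η·W_in = 0.5·1000 = 500.0 J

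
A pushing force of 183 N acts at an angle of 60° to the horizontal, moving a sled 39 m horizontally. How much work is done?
W = F·d·cosθ = (183)(39)cos(60°) = 3569 J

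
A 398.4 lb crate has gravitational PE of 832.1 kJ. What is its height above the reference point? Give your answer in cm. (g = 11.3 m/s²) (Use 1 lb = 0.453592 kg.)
Convert to SI: m = 180.711 kg, PE = 832100 J
h = PE/(mg) = 832100/(180.711·11.3) = 407.486 m = 40750 cm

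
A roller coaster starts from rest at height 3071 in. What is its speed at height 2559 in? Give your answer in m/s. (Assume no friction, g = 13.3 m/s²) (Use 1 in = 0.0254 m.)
Convert to SI: h₁−h₂ = 13.0048 m
mgh₁ = mgh₂ + ½mv² ⇒ v = √(2g(h₁−h₂)) = √(2·13.3·13.0048) = 18.6 m/s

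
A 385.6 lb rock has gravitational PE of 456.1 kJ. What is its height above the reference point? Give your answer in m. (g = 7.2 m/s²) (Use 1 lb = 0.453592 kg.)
Convert to SI: m = 174.905 kg, PE = 456100 J
h = PE/(mg) = 456100/(174.905·7.2) = 362.2 m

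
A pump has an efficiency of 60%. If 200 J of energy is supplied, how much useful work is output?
W_out = η·W_in = 0.6·200 = 120.0 J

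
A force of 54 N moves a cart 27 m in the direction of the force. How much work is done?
W = F·d = (54)(27) = 1458 J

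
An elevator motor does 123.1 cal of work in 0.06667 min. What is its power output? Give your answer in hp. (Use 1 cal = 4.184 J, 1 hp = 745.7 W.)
Convert to SI: W = 515.05 J, t = 4.0002 s
P = W/t = 515.05/4.0002 = 128.756 W = 0.1727 hp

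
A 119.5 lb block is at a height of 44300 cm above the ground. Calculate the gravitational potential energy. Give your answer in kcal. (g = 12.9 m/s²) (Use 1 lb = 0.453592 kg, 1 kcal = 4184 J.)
Convert to SI: m = 54.2042 kg, h = 443.0 m
PE = mgh = (54.2042)(12.9)(443.0) = 309761 J = 74.03 kcal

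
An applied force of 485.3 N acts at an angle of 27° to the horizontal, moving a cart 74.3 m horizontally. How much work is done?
W = F·d·cosθ = (485.3)(74.3)cos(27°) = 32130 J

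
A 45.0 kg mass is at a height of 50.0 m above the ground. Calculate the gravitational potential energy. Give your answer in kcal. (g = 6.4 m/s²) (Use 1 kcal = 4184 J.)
PE = mgh = (45.0)(6.4)(50.0) = 14400.0 J = 3.442 kcal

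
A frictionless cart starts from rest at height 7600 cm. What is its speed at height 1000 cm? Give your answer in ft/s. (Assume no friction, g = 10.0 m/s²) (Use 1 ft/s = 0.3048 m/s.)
Convert to SI: h₁−h₂ = 66.0 m
mgh₁ = mgh₂ + ½mv² ⇒ v = √(2g(h₁−h₂)) = √(2·10.0·66.0) = 36.3318 m/s = 119.2 ft/s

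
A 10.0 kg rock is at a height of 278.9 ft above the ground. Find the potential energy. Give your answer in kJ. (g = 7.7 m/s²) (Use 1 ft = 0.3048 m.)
Convert to SI: m = 10.0 kg, h = 85.0087 m
PE = mgh = (10.0)(7.7)(85.0087) = 6545.67 J = 6.546 kJ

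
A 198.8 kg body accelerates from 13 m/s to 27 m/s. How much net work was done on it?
W = ΔKE = ½m(v₂² − v₁²) = ½(198.8)(27² − 13²) = 55664.0 J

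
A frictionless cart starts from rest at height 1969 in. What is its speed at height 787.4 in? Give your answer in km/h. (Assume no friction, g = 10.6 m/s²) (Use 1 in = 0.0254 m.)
Convert to SI: h₁−h₂ = 30.0126 m
mgh₁ = mgh₂ + ½mv² ⇒ v = √(2g(h₁−h₂)) = √(2·10.6·30.0126) = 25.2244 m/s = 90.81 km/h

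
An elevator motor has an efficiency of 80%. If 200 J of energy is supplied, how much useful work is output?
W_out = η·W_in = 0.8·200 = 160.0 J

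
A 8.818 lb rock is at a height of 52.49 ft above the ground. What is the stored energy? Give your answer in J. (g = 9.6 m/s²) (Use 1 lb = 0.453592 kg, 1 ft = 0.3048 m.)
Convert to SI: m = 3.99977 kg, h = 15.999 m
PE = mgh = (3.99977)(9.6)(15.999) = 614.3 J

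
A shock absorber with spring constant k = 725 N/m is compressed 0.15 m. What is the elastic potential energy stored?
PE = ½kx² = ½(725)(0.15)² = 8.156 J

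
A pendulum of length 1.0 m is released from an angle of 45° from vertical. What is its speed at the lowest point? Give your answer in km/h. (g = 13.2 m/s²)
h = L(1 − cosθ) = 1.0(1 − cos45°) = 0.292893 m
v = √(2gh) = √(2·13.2·0.292893) = 2.78072 m/s = 10.01 km/h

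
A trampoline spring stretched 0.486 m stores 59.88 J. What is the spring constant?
k = 2·PE/x² = 2·59.88/(0.486)² = 507.0 N/m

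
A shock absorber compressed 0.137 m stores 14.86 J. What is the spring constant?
k = 2·PE/x² = 2·14.86/(0.137)² = 1583 N/m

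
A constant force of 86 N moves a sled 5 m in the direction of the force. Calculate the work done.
W = F·d = (86)(5) = 430.0 J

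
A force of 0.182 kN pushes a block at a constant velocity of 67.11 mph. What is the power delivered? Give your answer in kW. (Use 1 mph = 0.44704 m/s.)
Convert to SI: F = 182.0 N, v = 30.0009 m/s
P = Fv = (182.0)(30.0009) = 5460.16 W = 5.46 kW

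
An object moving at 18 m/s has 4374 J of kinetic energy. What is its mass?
m = 2·KE/v² = 2·4374/(18)² = 27.0 kg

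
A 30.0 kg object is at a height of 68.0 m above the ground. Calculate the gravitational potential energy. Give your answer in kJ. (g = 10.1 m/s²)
PE = mgh = (30.0)(10.1)(68.0) = 20604.0 J = 20.6 kJ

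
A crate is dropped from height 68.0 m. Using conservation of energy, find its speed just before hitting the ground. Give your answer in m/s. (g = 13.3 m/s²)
mgh = ½mv² ⇒ v = √(2gh) = √(2·13.3·68.0) = 42.53 m/s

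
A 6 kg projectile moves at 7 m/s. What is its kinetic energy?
KE = ½mv² = ½(6)(7)² = 147.0 J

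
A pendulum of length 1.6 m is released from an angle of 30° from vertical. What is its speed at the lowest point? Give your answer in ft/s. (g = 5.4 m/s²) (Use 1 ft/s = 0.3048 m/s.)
h = L(1 − cosθ) = 1.6(1 − cos30°) = 0.214359 m
v = √(2gh) = √(2·5.4·0.214359) = 1.52154 m/s = 4.992 ft/s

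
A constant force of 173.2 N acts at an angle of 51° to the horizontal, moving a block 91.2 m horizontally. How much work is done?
W = F·d·cosθ = (173.2)(91.2)cos(51°) = 9941 J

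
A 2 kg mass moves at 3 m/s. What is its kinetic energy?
KE = ½mv² = ½(2)(3)² = 9.0 J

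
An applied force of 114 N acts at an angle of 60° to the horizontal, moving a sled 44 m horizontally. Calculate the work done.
W = F·d·cosθ = (114)(44)cos(60°) = 2508 J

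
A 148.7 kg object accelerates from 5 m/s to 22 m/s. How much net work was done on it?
W = ΔKE = ½m(v₂² − v₁²) = ½(148.7)(22² − 5²) = 34126.65 J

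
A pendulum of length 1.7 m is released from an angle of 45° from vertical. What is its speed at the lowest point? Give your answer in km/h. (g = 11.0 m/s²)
h = L(1 − cosθ) = 1.7(1 − cos45°) = 0.497918 m
v = √(2gh) = √(2·11.0·0.497918) = 3.30971 m/s = 11.91 km/h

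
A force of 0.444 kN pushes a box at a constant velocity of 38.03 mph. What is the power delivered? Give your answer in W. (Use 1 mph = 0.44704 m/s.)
Convert to SI: F = 444.0 N, v = 17.0009 m/s
P = Fv = (444.0)(17.0009) = 7548 W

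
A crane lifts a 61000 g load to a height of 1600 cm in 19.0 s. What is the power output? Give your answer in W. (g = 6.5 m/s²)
Convert to SI: m = 61.0 kg, h = 16.0 m, t = 19.0 s
P = mgh/t = (61.0)(6.5)(16.0)/19.0 = 333.9 W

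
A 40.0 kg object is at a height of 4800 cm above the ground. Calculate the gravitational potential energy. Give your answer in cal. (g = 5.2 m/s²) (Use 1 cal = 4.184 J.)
Convert to SI: m = 40.0 kg, h = 48.0 m
PE = mgh = (40.0)(5.2)(48.0) = 9984.0 J = 2386 cal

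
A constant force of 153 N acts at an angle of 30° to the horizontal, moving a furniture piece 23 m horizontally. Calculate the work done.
W = F·d·cosθ = (153)(23)cos(30°) = 3048 J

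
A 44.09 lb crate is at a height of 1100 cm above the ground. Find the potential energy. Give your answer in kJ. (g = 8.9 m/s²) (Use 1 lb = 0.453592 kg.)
Convert to SI: m = 19.9989 kg, h = 11.0 m
PE = mgh = (19.9989)(8.9)(11.0) = 1957.89 J = 1.958 kJ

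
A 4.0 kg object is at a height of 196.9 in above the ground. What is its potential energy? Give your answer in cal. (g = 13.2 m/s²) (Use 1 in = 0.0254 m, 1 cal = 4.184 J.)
Convert to SI: m = 4.0 kg, h = 5.00126 m
PE = mgh = (4.0)(13.2)(5.00126) = 264.067 J = 63.11 cal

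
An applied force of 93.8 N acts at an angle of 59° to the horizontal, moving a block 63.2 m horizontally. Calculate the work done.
W = F·d·cosθ = (93.8)(63.2)cos(59°) = 3053 J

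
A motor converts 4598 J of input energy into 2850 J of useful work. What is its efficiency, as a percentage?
η = W_out/W_in = 2850/4598 = 61.98%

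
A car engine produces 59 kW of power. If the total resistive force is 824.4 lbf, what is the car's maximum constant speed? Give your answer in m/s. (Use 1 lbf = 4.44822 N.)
Convert to SI: F = 3667.11 N
P = Fv ⇒ v = P/F = 59000 W/3667.11 N = 16.09 m/s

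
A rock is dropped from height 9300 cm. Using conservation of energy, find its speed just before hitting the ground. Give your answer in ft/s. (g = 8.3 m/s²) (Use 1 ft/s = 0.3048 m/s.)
Convert to SI: h = 93.0 m
mgh = ½mv² ⇒ v = √(2gh) = √(2·8.3·93.0) = 39.2912 m/s = 128.9 ft/s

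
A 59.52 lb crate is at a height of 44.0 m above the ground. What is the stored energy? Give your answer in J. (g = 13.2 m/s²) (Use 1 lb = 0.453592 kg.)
Convert to SI: m = 26.9978 kg, h = 44.0 m
PE = mgh = (26.9978)(13.2)(44.0) = 15680 J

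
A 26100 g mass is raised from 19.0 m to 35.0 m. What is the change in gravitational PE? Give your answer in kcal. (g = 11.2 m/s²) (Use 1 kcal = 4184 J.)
Convert to SI: m = 26.1 kg, Δh = 16.0 m
ΔPE = mgΔh = (26.1)(11.2)(16.0) = 4677.12 J = 1.118 kcal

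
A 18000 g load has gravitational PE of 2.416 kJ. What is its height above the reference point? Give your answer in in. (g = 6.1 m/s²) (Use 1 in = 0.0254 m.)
Convert to SI: m = 18.0 kg, PE = 2416.0 J
h = PE/(mg) = 2416.0/(18.0·6.1) = 22.0036 m = 866.3 in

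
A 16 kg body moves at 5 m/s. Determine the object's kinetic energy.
KE = ½mv² = ½(16)(5)² = 200.0 J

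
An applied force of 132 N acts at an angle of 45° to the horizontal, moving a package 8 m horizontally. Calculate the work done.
W = F·d·cosθ = (132)(8)cos(45°) = 746.7 J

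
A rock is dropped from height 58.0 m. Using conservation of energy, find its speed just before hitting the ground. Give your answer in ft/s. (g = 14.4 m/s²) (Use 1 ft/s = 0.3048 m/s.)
mgh = ½mv² ⇒ v = √(2gh) = √(2·14.4·58.0) = 40.8705 m/s = 134.1 ft/s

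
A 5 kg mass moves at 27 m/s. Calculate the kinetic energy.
KE = ½mv² = ½(5)(27)² = 1822.5 J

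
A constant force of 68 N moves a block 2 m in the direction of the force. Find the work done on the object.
W = F·d = (68)(2) = 136.0 J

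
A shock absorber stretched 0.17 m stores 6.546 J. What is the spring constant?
k = 2·PE/x² = 2·6.546/(0.17)² = 453.0 N/m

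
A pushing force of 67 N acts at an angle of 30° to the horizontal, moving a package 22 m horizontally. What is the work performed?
W = F·d·cosθ = (67)(22)cos(30°) = 1277 J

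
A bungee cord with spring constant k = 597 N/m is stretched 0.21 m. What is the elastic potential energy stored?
PE = ½kx² = ½(597)(0.21)² = 13.16 J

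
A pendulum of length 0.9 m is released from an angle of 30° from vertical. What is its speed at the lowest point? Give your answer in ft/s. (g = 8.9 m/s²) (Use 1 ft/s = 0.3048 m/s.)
h = L(1 − cosθ) = 0.9(1 − cos30°) = 0.120577 m
v = √(2gh) = √(2·8.9·0.120577) = 1.46502 m/s = 4.806 ft/s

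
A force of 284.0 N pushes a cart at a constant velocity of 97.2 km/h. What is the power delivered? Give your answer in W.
Convert to SI: F = 284.0 N, v = 27.0 m/s
P = Fv = (284.0)(27.0) = 7668 W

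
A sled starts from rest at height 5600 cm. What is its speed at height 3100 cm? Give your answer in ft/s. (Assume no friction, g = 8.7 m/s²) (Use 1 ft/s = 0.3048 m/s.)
Convert to SI: h₁−h₂ = 25.0 m
mgh₁ = mgh₂ + ½mv² ⇒ v = √(2g(h₁−h₂)) = √(2·8.7·25.0) = 20.8567 m/s = 68.43 ft/s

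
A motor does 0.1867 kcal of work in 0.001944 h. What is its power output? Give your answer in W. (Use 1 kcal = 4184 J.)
Convert to SI: W = 781.153 J, t = 6.9984 s
P = W/t = 781.153/6.9984 = 111.6 W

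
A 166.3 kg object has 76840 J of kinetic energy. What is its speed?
v = √(2·KE/m) = √(2·76840/166.3) = 30.4 m/s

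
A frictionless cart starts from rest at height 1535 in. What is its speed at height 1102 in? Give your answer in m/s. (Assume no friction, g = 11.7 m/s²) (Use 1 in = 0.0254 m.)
Convert to SI: h₁−h₂ = 10.9982 m
mgh₁ = mgh₂ + ½mv² ⇒ v = √(2g(h₁−h₂)) = √(2·11.7·10.9982) = 16.04 m/s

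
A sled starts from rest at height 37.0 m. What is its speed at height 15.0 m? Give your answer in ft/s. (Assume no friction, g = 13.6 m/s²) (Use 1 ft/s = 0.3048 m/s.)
mgh₁ = mgh₂ + ½mv² ⇒ v = √(2g(h₁−h₂)) = √(2·13.6·22.0) = 24.4622 m/s = 80.26 ft/s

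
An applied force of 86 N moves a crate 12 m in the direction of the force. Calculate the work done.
W = F·d = (86)(12) = 1032 J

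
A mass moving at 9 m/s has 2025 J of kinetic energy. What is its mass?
m = 2·KE/v² = 2·2025/(9)² = 50.0 kg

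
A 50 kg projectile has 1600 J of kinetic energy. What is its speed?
v = √(2·KE/m) = √(2·1600/50) = 8.0 m/s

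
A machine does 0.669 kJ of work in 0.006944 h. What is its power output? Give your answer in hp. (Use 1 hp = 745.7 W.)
Convert to SI: W = 669.0 J, t = 24.9984 s
P = W/t = 669.0/24.9984 = 26.7617 W = 0.03589 hp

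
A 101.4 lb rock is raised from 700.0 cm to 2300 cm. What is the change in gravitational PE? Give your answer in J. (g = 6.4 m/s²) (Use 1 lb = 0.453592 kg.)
Convert to SI: m = 45.9942 kg, Δh = 16.0 m
ΔPE = mgΔh = (45.9942)(6.4)(16.0) = 4710 J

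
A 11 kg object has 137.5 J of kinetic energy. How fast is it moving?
v = √(2·KE/m) = √(2·137.5/11) = 5.0 m/s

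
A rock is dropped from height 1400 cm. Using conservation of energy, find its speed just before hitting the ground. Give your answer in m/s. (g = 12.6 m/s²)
Convert to SI: h = 14.0 m
mgh = ½mv² ⇒ v = √(2gh) = √(2·12.6·14.0) = 18.78 m/s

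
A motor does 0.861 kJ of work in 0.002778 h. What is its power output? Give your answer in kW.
Convert to SI: W = 861.0 J, t = 10.0008 s
P = W/t = 861.0/10.0008 = 86.0931 W = 0.08609 kW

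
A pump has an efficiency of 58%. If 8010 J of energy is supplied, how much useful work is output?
W_out = η·W_in = 0.58·8010 = 4645.8 J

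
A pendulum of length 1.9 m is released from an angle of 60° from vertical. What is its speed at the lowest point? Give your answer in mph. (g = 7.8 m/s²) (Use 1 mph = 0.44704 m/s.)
h = L(1 − cosθ) = 1.9(1 − cos60°) = 0.95 m
v = √(2gh) = √(2·7.8·0.95) = 3.84968 m/s = 8.611 mph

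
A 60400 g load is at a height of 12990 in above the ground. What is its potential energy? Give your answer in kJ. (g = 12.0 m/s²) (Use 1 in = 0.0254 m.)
Convert to SI: m = 60.4 kg, h = 329.946 m
PE = mgh = (60.4)(12.0)(329.946) = 239145 J = 239.1 kJ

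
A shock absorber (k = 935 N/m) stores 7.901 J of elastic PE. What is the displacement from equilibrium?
x = √(2·PE/k) = √(2·7.901/935) = 0.13 m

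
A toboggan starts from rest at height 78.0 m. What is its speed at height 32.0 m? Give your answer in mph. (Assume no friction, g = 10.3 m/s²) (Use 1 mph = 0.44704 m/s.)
mgh₁ = mgh₂ + ½mv² ⇒ v = √(2g(h₁−h₂)) = √(2·10.3·46.0) = 30.7831 m/s = 68.86 mph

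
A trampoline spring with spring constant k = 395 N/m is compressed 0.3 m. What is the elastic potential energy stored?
PE = ½kx² = ½(395)(0.3)² = 17.78 J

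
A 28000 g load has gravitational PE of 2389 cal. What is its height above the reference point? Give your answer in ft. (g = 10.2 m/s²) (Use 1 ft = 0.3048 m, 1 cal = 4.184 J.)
Convert to SI: m = 28.0 kg, PE = 9995.58 J
h = PE/(mg) = 9995.58/(28.0·10.2) = 34.9985 m = 114.8 ft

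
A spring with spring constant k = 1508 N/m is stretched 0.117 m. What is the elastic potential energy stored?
PE = ½kx² = ½(1508)(0.117)² = 10.32 J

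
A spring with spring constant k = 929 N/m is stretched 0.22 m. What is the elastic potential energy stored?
PE = ½kx² = ½(929)(0.22)² = 22.48 J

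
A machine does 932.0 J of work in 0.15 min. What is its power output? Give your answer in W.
Convert to SI: W = 932.0 J, t = 9.0 s
P = W/t = 932.0/9.0 = 103.6 W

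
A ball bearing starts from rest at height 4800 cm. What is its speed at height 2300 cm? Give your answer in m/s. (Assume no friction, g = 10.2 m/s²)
Convert to SI: h₁−h₂ = 25.0 m
mgh₁ = mgh₂ + ½mv² ⇒ v = √(2g(h₁−h₂)) = √(2·10.2·25.0) = 22.58 m/s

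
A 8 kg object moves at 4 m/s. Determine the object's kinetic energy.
KE = ½mv² = ½(8)(4)² = 64.0 J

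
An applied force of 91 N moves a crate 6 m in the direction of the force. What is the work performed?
W = F·d = (91)(6) = 546.0 J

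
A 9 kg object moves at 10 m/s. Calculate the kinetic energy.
KE = ½mv² = ½(9)(10)² = 450.0 J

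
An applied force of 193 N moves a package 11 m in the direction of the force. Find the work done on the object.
W = F·d = (193)(11) = 2123 J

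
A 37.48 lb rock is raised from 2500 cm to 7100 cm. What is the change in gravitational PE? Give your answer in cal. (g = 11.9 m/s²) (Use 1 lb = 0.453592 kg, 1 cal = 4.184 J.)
Convert to SI: m = 17.0006 kg, Δh = 46.0 m
ΔPE = mgΔh = (17.0006)(11.9)(46.0) = 9306.14 J = 2224 cal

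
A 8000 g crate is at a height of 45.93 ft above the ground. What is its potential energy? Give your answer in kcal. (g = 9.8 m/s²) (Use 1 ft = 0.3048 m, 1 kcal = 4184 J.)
Convert to SI: m = 8.0 kg, h = 13.9995 m
PE = mgh = (8.0)(9.8)(13.9995) = 1097.56 J = 0.2623 kcal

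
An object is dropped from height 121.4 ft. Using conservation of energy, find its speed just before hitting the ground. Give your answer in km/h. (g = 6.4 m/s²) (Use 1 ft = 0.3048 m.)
Convert to SI: h = 37.0027 m
mgh = ½mv² ⇒ v = √(2gh) = √(2·6.4·37.0027) = 21.7632 m/s = 78.35 km/h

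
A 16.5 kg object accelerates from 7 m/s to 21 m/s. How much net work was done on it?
W = ΔKE = ½m(v₂² − v₁²) = ½(16.5)(21² − 7²) = 3234.0 J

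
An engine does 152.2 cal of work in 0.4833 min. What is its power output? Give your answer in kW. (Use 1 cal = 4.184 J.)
Convert to SI: W = 636.805 J, t = 28.998 s
P = W/t = 636.805/28.998 = 21.9603 W = 0.02196 kW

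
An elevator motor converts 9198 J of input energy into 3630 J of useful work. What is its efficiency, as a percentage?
η = W_out/W_in = 3630/9198 = 39.47%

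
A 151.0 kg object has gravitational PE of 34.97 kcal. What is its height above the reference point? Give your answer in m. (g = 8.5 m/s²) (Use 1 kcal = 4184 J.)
Convert to SI: m = 151.0 kg, PE = 146314 J
h = PE/(mg) = 146314/(151.0·8.5) = 114.0 m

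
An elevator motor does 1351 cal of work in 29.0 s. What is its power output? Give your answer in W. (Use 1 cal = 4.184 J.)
Convert to SI: W = 5652.58 J, t = 29.0 s
P = W/t = 5652.58/29.0 = 194.9 W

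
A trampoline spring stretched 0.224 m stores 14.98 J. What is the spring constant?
k = 2·PE/x² = 2·14.98/(0.224)² = 597.1 N/m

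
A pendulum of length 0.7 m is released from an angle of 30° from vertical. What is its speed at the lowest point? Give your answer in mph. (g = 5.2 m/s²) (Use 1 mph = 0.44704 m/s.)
h = L(1 − cosθ) = 0.7(1 − cos30°) = 0.0937822 m
v = √(2gh) = √(2·5.2·0.0937822) = 0.987591 m/s = 2.209 mph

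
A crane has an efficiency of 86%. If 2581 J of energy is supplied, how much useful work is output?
W_out = η·W_in = 0.86·2581 = 2219.66 J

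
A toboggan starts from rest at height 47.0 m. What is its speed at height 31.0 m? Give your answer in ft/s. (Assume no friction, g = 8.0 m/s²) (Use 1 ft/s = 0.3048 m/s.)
mgh₁ = mgh₂ + ½mv² ⇒ v = √(2g(h₁−h₂)) = √(2·8.0·16.0) = 16.0 m/s = 52.49 ft/s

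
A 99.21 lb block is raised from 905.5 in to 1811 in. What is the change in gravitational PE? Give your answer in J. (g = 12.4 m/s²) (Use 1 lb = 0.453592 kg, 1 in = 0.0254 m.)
Convert to SI: m = 45.0009 kg, Δh = 22.9997 m
ΔPE = mgΔh = (45.0009)(12.4)(22.9997) = 12830 J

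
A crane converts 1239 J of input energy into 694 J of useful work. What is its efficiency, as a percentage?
η = W_out/W_in = 694/1239 = 56.01%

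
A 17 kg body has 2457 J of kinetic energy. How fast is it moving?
v = √(2·KE/m) = √(2·2457/17) = 17.0 m/s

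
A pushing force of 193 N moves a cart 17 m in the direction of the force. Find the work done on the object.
W = F·d = (193)(17) = 3281 J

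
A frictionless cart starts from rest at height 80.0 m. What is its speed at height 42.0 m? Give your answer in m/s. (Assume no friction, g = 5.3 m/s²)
mgh₁ = mgh₂ + ½mv² ⇒ v = √(2g(h₁−h₂)) = √(2·5.3·38.0) = 20.07 m/s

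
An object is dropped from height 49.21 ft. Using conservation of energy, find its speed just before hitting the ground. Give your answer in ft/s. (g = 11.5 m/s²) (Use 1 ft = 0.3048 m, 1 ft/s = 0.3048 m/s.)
Convert to SI: h = 14.9992 m
mgh = ½mv² ⇒ v = √(2gh) = √(2·11.5·14.9992) = 18.5737 m/s = 60.94 ft/s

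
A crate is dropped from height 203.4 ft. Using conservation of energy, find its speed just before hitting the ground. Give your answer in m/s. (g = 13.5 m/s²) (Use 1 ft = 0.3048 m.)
Convert to SI: h = 61.9963 m
mgh = ½mv² ⇒ v = √(2gh) = √(2·13.5·61.9963) = 40.91 m/s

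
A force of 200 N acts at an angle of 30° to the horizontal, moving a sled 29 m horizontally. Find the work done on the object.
W = F·d·cosθ = (200)(29)cos(30°) = 5023 J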